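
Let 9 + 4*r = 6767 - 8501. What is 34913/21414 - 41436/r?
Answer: 14498375/149898 ≈ 96.722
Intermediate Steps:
r = -1743/4 (r = -9/4 + (6767 - 8501)/4 = -9/4 + (1/4)*(-1734) = -9/4 - 867/2 = -1743/4 ≈ -435.75)
34913/21414 - 41436/r = 34913/21414 - 41436/(-1743/4) = 34913*(1/21414) - 41436*(-4/1743) = 34913/21414 + 55248/581 = 14498375/149898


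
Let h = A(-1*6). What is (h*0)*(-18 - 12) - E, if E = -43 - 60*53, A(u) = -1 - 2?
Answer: 3223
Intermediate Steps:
A(u) = -3
h = -3
E = -3223 (E = -43 - 3180 = -3223)
(h*0)*(-18 - 12) - E = (-3*0)*(-18 - 12) - 1*(-3223) = 0*(-30) + 3223 = 0 + 3223 = 3223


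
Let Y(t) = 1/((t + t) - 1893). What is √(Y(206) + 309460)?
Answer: 23*√1283095451/1481 ≈ 556.29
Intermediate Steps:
Y(t) = 1/(-1893 + 2*t) (Y(t) = 1/(2*t - 1893) = 1/(-1893 + 2*t))
√(Y(206) + 309460) = √(1/(-1893 + 2*206) + 309460) = √(1/(-1893 + 412) + 309460) = √(1/(-1481) + 309460) = √(-1/1481 + 309460) = √(458310259/1481) = 23*√1283095451/1481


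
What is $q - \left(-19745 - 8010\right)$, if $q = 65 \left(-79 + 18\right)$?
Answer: $23790$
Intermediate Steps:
$q = -3965$ ($q = 65 \left(-61\right) = -3965$)
$q - \left(-19745 - 8010\right) = -3965 - \left(-19745 - 8010\right) = -3965 - -27755 = -3965 + 27755 = 23790$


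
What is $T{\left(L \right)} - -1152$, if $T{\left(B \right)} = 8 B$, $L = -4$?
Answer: $1120$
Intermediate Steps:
$T{\left(L \right)} - -1152 = 8 \left(-4\right) - -1152 = -32 + 1152 = 1120$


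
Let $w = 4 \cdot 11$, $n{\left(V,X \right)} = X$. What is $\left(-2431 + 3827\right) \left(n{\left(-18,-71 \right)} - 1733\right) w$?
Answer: $-110808896$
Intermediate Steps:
$w = 44$
$\left(-2431 + 3827\right) \left(n{\left(-18,-71 \right)} - 1733\right) w = \left(-2431 + 3827\right) \left(-71 - 1733\right) 44 = 1396 \left(-1804\right) 44 = \left(-2518384\right) 44 = -110808896$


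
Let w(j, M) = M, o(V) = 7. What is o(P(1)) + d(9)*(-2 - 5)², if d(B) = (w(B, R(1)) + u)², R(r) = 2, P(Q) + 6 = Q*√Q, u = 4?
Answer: 1771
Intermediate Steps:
P(Q) = -6 + Q^(3/2) (P(Q) = -6 + Q*√Q = -6 + Q^(3/2))
d(B) = 36 (d(B) = (2 + 4)² = 6² = 36)
o(P(1)) + d(9)*(-2 - 5)² = 7 + 36*(-2 - 5)² = 7 + 36*(-7)² = 7 + 36*49 = 7 + 1764 = 1771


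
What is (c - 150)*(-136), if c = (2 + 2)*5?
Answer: 17680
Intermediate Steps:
c = 20 (c = 4*5 = 20)
(c - 150)*(-136) = (20 - 150)*(-136) = -130*(-136) = 17680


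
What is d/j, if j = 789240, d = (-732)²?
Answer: 22326/32885 ≈ 0.67891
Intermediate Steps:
d = 535824
d/j = 535824/789240 = 535824*(1/789240) = 22326/32885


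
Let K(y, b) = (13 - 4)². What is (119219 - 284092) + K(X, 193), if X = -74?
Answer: -164792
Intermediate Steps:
K(y, b) = 81 (K(y, b) = 9² = 81)
(119219 - 284092) + K(X, 193) = (119219 - 284092) + 81 = -164873 + 81 = -164792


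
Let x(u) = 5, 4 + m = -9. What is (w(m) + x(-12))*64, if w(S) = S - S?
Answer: 320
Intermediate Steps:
m = -13 (m = -4 - 9 = -13)
w(S) = 0
(w(m) + x(-12))*64 = (0 + 5)*64 = 5*64 = 320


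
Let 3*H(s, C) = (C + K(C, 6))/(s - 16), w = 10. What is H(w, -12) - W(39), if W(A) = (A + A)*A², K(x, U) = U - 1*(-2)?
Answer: -1067740/9 ≈ -1.1864e+5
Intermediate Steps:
K(x, U) = 2 + U (K(x, U) = U + 2 = 2 + U)
W(A) = 2*A³ (W(A) = (2*A)*A² = 2*A³)
H(s, C) = (8 + C)/(3*(-16 + s)) (H(s, C) = ((C + (2 + 6))/(s - 16))/3 = ((C + 8)/(-16 + s))/3 = ((8 + C)/(-16 + s))/3 = (8 + C)/(3*(-16 + s)))
H(w, -12) - W(39) = (8 - 12)/(3*(-16 + 10)) - 2*39³ = (⅓)*(-4)/(-6) - 2*59319 = (⅓)*(-⅙)*(-4) - 1*118638 = 2/9 - 118638 = -1067740/9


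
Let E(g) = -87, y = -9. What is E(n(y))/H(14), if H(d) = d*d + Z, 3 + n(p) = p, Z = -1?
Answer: -29/65 ≈ -0.44615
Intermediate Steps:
n(p) = -3 + p
H(d) = -1 + d**2 (H(d) = d*d - 1 = d**2 - 1 = -1 + d**2)
E(n(y))/H(14) = -87/(-1 + 14**2) = -87/(-1 + 196) = -87/195 = -87*1/195 = -29/65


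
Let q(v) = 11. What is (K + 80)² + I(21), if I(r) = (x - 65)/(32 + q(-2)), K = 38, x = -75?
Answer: 598592/43 ≈ 13921.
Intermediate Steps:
I(r) = -140/43 (I(r) = (-75 - 65)/(32 + 11) = -140/43)
(K + 80)² + I(21) = (38 + 80)² - 140/43 = 118² - 140/43 = 13924 - 140/43 = 598592/43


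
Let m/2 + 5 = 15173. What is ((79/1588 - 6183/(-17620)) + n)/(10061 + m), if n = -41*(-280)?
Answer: 5736214989/20184476470 ≈ 0.28419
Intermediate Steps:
m = 30336 (m = -10 + 2*15173 = -10 + 30346 = 30336)
n = 11480
((79/1588 - 6183/(-17620)) + n)/(10061 + m) = ((79/1588 - 6183/(-17620)) + 11480)/(10061 + 30336) = ((79*(1/1588) - 6183*(-1/17620)) + 11480)/40397 = ((79/1588 + 6183/17620) + 11480)*(1/40397) = (1401323/3497570 + 11480)*(1/40397) = (40153504923/3497570)*(1/40397) = 5736214989/20184476470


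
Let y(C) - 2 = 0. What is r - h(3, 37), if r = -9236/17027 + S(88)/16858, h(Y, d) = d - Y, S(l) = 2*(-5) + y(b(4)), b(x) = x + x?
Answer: -4957618174/143520583 ≈ -34.543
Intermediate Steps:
b(x) = 2*x
y(C) = 2 (y(C) = 2 + 0 = 2)
S(l) = -8 (S(l) = 2*(-5) + 2 = -10 + 2 = -8)
r = -77918352/143520583 (r = -9236/17027 - 8/16858 = -9236*1/17027 - 8*1/16858 = -9236/17027 - 4/8429 = -77918352/143520583 ≈ -0.54291)
r - h(3, 37) = -77918352/143520583 - (37 - 1*3) = -77918352/143520583 - (37 - 3) = -77918352/143520583 - 1*34 = -77918352/143520583 - 34 = -4957618174/143520583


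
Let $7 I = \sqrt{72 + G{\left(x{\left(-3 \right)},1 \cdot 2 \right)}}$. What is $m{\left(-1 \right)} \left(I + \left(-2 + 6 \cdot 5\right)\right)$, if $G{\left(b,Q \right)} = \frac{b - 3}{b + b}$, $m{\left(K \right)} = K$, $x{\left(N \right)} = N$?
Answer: $-28 - \frac{\sqrt{73}}{7} \approx -29.221$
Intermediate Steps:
$G{\left(b,Q \right)} = \frac{-3 + b}{2 b}$
$I = \frac{\sqrt{73}}{7}$ ($I = \frac{\sqrt{72 + \frac{-3 - 3}{2 \left(-3\right)}}}{7} = \frac{\sqrt{72 + \frac{1}{2} \left(- \frac{1}{3}\right) \left(-6\right)}}{7} = \frac{\sqrt{72 + 1}}{7} = \frac{\sqrt{73}}{7} \approx 1.2206$)
$m{\left(-1 \right)} \left(I + \left(-2 + 6 \cdot 5\right)\right) = - (\frac{\sqrt{73}}{7} + \left(-2 + 6 \cdot 5\right)) = - (\frac{\sqrt{73}}{7} + \left(-2 + 30\right)) = - (\frac{\sqrt{73}}{7} + 28) = - (28 + \frac{\sqrt{73}}{7}) = -28 - \frac{\sqrt{73}}{7}$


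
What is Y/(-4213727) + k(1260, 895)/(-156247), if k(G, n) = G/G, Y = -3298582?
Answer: 73627046861/94054600367 ≈ 0.78281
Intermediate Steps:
k(G, n) = 1
Y/(-4213727) + k(1260, 895)/(-156247) = -3298582/(-4213727) + 1/(-156247) = -3298582*(-1/4213727) + 1*(-1/156247) = 471226/601961 - 1/156247 = 73627046861/94054600367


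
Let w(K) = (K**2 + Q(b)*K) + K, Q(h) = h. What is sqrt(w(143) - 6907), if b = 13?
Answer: 2*sqrt(3886) ≈ 124.68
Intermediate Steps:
w(K) = K**2 + 14*K (w(K) = (K**2 + 13*K) + K = K**2 + 14*K)
sqrt(w(143) - 6907) = sqrt(143*(14 + 143) - 6907) = sqrt(143*157 - 6907) = sqrt(22451 - 6907) = sqrt(15544) = 2*sqrt(3886)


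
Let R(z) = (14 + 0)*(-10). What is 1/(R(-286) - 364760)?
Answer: -1/364900 ≈ -2.7405e-6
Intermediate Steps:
R(z) = -140 (R(z) = 14*(-10) = -140)
1/(R(-286) - 364760) = 1/(-140 - 364760) = 1/(-364900) = -1/364900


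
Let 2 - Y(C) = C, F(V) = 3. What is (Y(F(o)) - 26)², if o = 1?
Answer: 729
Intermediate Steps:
Y(C) = 2 - C
(Y(F(o)) - 26)² = ((2 - 1*3) - 26)² = ((2 - 3) - 26)² = (-1 - 26)² = (-27)² = 729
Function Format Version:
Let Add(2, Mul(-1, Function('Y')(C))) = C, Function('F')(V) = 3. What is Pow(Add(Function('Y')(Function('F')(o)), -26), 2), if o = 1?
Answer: 729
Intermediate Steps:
Function('Y')(C) = Add(2, Mul(-1, C))
Pow(Add(Function('Y')(Function('F')(o)), -26), 2) = Pow(Add(Add(2, Mul(-1, 3)), -26), 2) = Pow(Add(Add(2, -3), -26), 2) = Pow(Add(-1, -26), 2) = Pow(-27, 2) = 729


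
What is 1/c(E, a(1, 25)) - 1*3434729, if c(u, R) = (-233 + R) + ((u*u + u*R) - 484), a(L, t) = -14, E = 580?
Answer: -1125042049220/327549 ≈ -3.4347e+6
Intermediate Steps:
c(u, R) = -717 + R + u² + R*u (c(u, R) = (-233 + R) + ((u² + R*u) - 484) = (-233 + R) + (-484 + u² + R*u) = -717 + R + u² + R*u)
1/c(E, a(1, 25)) - 1*3434729 = 1/(-717 - 14 + 580² - 14*580) - 1*3434729 = 1/(-717 - 14 + 336400 - 8120) - 3434729 = 1/327549 - 3434729 = -1125042049220/327549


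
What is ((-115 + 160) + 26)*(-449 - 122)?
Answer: -40541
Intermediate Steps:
((-115 + 160) + 26)*(-449 - 122) = (45 + 26)*(-571) = 71*(-571) = -40541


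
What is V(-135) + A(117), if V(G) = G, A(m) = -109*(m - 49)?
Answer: -7547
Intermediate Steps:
A(m) = 5341 - 109*m (A(m) = -109*(-49 + m) = 5341 - 109*m)
V(-135) + A(117) = -135 + (5341 - 109*117) = -135 + (5341 - 12753) = -135 - 7412 = -7547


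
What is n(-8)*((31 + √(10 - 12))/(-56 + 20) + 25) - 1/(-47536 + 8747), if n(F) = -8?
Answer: -67415273/349101 + 2*I*√2/9 ≈ -193.11 + 0.31427*I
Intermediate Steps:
n(-8)*((31 + √(10 - 12))/(-56 + 20) + 25) - 1/(-47536 + 8747) = -8*((31 + √(10 - 12))/(-56 + 20) + 25) - 1/(-47536 + 8747) = -8*((31 + √(-2))/(-36) + 25) - 1/(-38789) = -8*((31 + I*√2)*(-1/36) + 25) - 1*(-1/38789) = -8*((-31/36 - I*√2/36) + 25) + 1/38789 = -8*(869/36 - I*√2/36) + 1/38789 = (-1738/9 + 2*I*√2/9) + 1/38789 = -67415273/349101 + 2*I*√2/9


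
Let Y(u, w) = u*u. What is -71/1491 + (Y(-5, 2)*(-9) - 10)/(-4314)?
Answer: 69/10066 ≈ 0.0068548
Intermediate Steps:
Y(u, w) = u²
-71/1491 + (Y(-5, 2)*(-9) - 10)/(-4314) = -71/1491 + ((-5)²*(-9) - 10)/(-4314) = -71*1/1491 + (25*(-9) - 10)*(-1/4314) = -1/21 + (-225 - 10)*(-1/4314) = -1/21 - 235*(-1/4314) = -1/21 + 235/4314 = 69/10066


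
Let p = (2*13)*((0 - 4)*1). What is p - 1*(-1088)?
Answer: 984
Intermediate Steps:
p = -104 (p = 26*(-4*1) = 26*(-4) = -104)
p - 1*(-1088) = -104 - 1*(-1088) = -104 + 1088 = 984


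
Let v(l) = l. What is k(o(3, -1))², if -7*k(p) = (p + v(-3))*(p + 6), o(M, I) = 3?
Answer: 0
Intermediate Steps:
k(p) = -(-3 + p)*(6 + p)/7 (k(p) = -(p - 3)*(p + 6)/7 = -(-3 + p)*(6 + p)/7)
k(o(3, -1))² = (18/7 - 3/7*3 - ⅐*3²)² = (18/7 - 9/7 - ⅐*9)² = (18/7 - 9/7 - 9/7)² = 0² = 0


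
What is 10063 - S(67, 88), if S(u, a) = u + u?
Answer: 9929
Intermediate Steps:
S(u, a) = 2*u
10063 - S(67, 88) = 10063 - 2*67 = 10063 - 1*134 = 10063 - 134 = 9929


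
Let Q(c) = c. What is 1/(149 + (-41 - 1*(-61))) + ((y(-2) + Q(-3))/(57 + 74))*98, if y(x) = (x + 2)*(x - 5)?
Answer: -49555/22139 ≈ -2.2384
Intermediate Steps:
y(x) = (-5 + x)*(2 + x) (y(x) = (2 + x)*(-5 + x) = (-5 + x)*(2 + x))
1/(149 + (-41 - 1*(-61))) + ((y(-2) + Q(-3))/(57 + 74))*98 = 1/(149 + (-41 - 1*(-61))) + (((-10 + (-2)² - 3*(-2)) - 3)/(57 + 74))*98 = 1/(149 + (-41 + 61)) + (((-10 + 4 + 6) - 3)/131)*98 = 1/(149 + 20) + ((0 - 3)*(1/131))*98 = 1/169 - 3*1/131*98 = 1/169 - 3/131*98 = 1/169 - 294/131 = -49555/22139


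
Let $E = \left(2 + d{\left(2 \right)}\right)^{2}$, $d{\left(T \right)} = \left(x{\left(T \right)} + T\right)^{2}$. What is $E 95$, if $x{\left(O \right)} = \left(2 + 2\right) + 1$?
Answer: $247095$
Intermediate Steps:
$x{\left(O \right)} = 5$ ($x{\left(O \right)} = 4 + 1 = 5$)
$d{\left(T \right)} = \left(5 + T\right)^{2}$
$E = 2601$ ($E = \left(2 + \left(5 + 2\right)^{2}\right)^{2} = \left(2 + 7^{2}\right)^{2} = \left(2 + 49\right)^{2} = 51^{2} = 2601$)
$E 95 = 2601 \cdot 95 = 247095$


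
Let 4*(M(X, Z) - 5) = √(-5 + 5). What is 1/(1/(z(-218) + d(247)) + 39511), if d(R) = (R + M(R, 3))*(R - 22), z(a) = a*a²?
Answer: 10303532/407102852851 ≈ 2.5309e-5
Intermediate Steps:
z(a) = a³
M(X, Z) = 5 (M(X, Z) = 5 + √(-5 + 5)/4 = 5 + √0/4 = 5 + (¼)*0 = 5 + 0 = 5)
d(R) = (-22 + R)*(5 + R) (d(R) = (R + 5)*(R - 22) = (5 + R)*(-22 + R) = (-22 + R)*(5 + R))
1/(1/(z(-218) + d(247)) + 39511) = 1/(1/((-218)³ + (-110 + 247² - 17*247)) + 39511) = 1/(1/(-10360232 + (-110 + 61009 - 4199)) + 39511) = 1/(1/(-10360232 + 56700) + 39511) = 1/(1/(-10303532) + 39511) = 1/(-1/10303532 + 39511) = 1/(407102852851/10303532) = 10303532/407102852851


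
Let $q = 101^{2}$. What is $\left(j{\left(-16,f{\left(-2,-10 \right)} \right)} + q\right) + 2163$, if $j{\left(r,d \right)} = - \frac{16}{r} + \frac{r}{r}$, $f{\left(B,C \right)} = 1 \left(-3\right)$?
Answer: $12366$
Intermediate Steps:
$q = 10201$
$f{\left(B,C \right)} = -3$
$j{\left(r,d \right)} = 1 - \frac{16}{r}$ ($j{\left(r,d \right)} = - \frac{16}{r} + 1 = 1 - \frac{16}{r}$)
$\left(j{\left(-16,f{\left(-2,-10 \right)} \right)} + q\right) + 2163 = \left(\frac{-16 - 16}{-16} + 10201\right) + 2163 = \left(\left(- \frac{1}{16}\right) \left(-32\right) + 10201\right) + 2163 = \left(2 + 10201\right) + 2163 = 10203 + 2163 = 12366$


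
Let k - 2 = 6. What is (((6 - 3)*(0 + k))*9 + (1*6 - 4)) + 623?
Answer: 841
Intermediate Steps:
k = 8 (k = 2 + 6 = 8)
(((6 - 3)*(0 + k))*9 + (1*6 - 4)) + 623 = (((6 - 3)*(0 + 8))*9 + (1*6 - 4)) + 623 = ((3*8)*9 + (6 - 4)) + 623 = (24*9 + 2) + 623 = (216 + 2) + 623 = 218 + 623 = 841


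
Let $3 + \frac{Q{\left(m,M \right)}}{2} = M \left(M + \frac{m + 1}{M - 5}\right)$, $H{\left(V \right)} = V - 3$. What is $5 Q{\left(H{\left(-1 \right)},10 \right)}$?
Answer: $910$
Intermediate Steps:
$H{\left(V \right)} = -3 + V$
$Q{\left(m,M \right)} = -6 + 2 M \left(M + \frac{1 + m}{-5 + M}\right)$ ($Q{\left(m,M \right)} = -6 + 2 M \left(M + \frac{m + 1}{M - 5}\right) = -6 + 2 M \left(M + \frac{1 + m}{-5 + M}\right)$)
$5 Q{\left(H{\left(-1 \right)},10 \right)} = 5 \frac{2 \left(15 + 10^{3} - 5 \cdot 10^{2} - 20 + 10 \left(-3 - 1\right)\right)}{-5 + 10} = 5 \frac{2 \left(15 + 1000 - 500 - 20 + 10 \left(-4\right)\right)}{5} = 5 \cdot 2 \cdot \frac{1}{5} \left(15 + 1000 - 500 - 20 - 40\right) = 5 \cdot 2 \cdot \frac{1}{5} \cdot 455 = 5 \cdot 182 = 910$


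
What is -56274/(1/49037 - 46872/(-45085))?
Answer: -1100994906210/20340773 ≈ -54128.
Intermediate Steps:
-56274/(1/49037 - 46872/(-45085)) = -56274/(1/49037 - 46872*(-1/45085)) = -56274/(1/49037 + 46872/45085) = -56274/2298507349/2210833145 = -56274*2210833145/2298507349 = -1100994906210/20340773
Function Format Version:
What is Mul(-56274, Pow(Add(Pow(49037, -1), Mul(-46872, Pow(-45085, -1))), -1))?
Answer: Rational(-1100994906210, 20340773) ≈ -54128.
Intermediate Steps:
Mul(-56274, Pow(Add(Pow(49037, -1), Mul(-46872, Pow(-45085, -1))), -1)) = Mul(-56274, Pow(Add(Rational(1, 49037), Mul(-46872, Rational(-1, 45085))), -1)) = Mul(-56274, Pow(Add(Rational(1, 49037), Rational(46872, 45085)), -1)) = Mul(-56274, Pow(Rational(2298507349, 2210833145), -1)) = Mul(-56274, Rational(2210833145, 2298507349)) = Rational(-1100994906210, 20340773)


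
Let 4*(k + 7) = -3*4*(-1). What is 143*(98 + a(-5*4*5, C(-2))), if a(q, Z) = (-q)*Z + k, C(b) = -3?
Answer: -29458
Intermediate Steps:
k = -4 (k = -7 + (-3*4*(-1))/4 = -7 + (-12*(-1))/4 = -7 + (¼)*12 = -7 + 3 = -4)
a(q, Z) = -4 - Z*q (a(q, Z) = (-q)*Z - 4 = -Z*q - 4 = -4 - Z*q)
143*(98 + a(-5*4*5, C(-2))) = 143*(98 + (-4 - 1*(-3)*-5*4*5)) = 143*(98 + (-4 - 1*(-3)*(-20*5))) = 143*(98 + (-4 - 1*(-3)*(-100))) = 143*(98 + (-4 - 300)) = 143*(98 - 304) = 143*(-206) = -29458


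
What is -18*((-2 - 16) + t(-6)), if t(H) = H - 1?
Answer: 450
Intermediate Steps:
t(H) = -1 + H
-18*((-2 - 16) + t(-6)) = -18*((-2 - 16) + (-1 - 6)) = -18*(-18 - 7) = -18*(-25) = 450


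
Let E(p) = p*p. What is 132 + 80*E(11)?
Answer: 9812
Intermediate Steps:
E(p) = p²
132 + 80*E(11) = 132 + 80*11² = 132 + 80*121 = 132 + 9680 = 9812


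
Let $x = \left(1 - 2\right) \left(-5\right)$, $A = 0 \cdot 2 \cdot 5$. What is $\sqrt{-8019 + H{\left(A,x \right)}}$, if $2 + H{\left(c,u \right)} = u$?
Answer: $4 i \sqrt{501} \approx 89.532 i$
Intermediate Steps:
$A = 0$ ($A = 0 \cdot 5 = 0$)
$x = 5$ ($x = \left(-1\right) \left(-5\right) = 5$)
$H{\left(c,u \right)} = -2 + u$
$\sqrt{-8019 + H{\left(A,x \right)}} = \sqrt{-8019 + \left(-2 + 5\right)} = \sqrt{-8019 + 3} = \sqrt{-8016} = 4 i \sqrt{501}$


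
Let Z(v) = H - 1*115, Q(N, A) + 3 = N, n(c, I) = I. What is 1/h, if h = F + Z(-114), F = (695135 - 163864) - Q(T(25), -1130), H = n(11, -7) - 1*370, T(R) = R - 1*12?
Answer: 1/530769 ≈ 1.8841e-6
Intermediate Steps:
T(R) = -12 + R (T(R) = R - 12 = -12 + R)
Q(N, A) = -3 + N
H = -377 (H = -7 - 1*370 = -7 - 370 = -377)
Z(v) = -492 (Z(v) = -377 - 1*115 = -377 - 115 = -492)
F = 531261 (F = (695135 - 163864) - (-3 + (-12 + 25)) = 531271 - (-3 + 13) = 531271 - 1*10 = 531271 - 10 = 531261)
h = 530769 (h = 531261 - 492 = 530769)
1/h = 1/530769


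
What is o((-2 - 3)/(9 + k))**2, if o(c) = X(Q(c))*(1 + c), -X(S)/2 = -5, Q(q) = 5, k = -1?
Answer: 225/16 ≈ 14.063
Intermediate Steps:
X(S) = 10 (X(S) = -2*(-5) = 10)
o(c) = 10 + 10*c (o(c) = 10*(1 + c) = 10 + 10*c)
o((-2 - 3)/(9 + k))**2 = (10 + 10*((-2 - 3)/(9 - 1)))**2 = (10 + 10*(-5/8))**2 = (10 - 25/4)**2 = (15/4)**2 = 225/16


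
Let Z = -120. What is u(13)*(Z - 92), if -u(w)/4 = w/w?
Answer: 848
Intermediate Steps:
u(w) = -4 (u(w) = -4*w/w = -4*1 = -4)
u(13)*(Z - 92) = -4*(-120 - 92) = -4*(-212) = 848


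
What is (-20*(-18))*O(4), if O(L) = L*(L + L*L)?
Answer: 28800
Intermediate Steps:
O(L) = L*(L + L**2)
(-20*(-18))*O(4) = (-20*(-18))*(4**2*(1 + 4)) = 360*(16*5) = 360*80 = 28800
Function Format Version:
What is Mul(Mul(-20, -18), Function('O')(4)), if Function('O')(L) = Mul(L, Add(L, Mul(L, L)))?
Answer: 28800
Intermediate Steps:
Function('O')(L) = Mul(L, Add(L, Pow(L, 2)))
Mul(Mul(-20, -18), Function('O')(4)) = Mul(Mul(-20, -18), Mul(Pow(4, 2), Add(1, 4))) = Mul(360, Mul(16, 5)) = Mul(360, 80) = 28800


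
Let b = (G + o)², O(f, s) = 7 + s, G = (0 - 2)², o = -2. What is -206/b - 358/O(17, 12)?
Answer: -2673/38 ≈ -70.342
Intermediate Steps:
G = 4 (G = (-2)² = 4)
b = 4 (b = (4 - 2)² = 2² = 4)
-206/b - 358/O(17, 12) = -206/4 - 358/(7 + 12) = -206*¼ - 358/19 = -103/2 - 358*1/19 = -103/2 - 358/19 = -2673/38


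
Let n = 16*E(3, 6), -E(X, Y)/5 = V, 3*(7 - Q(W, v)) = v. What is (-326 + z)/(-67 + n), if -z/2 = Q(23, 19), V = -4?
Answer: -982/759 ≈ -1.2938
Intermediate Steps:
Q(W, v) = 7 - v/3
E(X, Y) = 20 (E(X, Y) = -5*(-4) = 20)
z = -4/3 (z = -2*(7 - ⅓*19) = -2*(7 - 19/3) = -2*⅔ = -4/3 ≈ -1.3333)
n = 320 (n = 16*20 = 320)
(-326 + z)/(-67 + n) = (-326 - 4/3)/(-67 + 320) = -982/3/253 = -982/3*1/253 = -982/759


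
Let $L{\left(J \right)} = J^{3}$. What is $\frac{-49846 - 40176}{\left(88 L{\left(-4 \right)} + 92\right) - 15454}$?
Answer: $\frac{45011}{10497} \approx 4.288$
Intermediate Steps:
$\frac{-49846 - 40176}{\left(88 L{\left(-4 \right)} + 92\right) - 15454} = \frac{-49846 - 40176}{\left(88 \left(-4\right)^{3} + 92\right) - 15454} = - \frac{90022}{\left(88 \left(-64\right) + 92\right) - 15454} = - \frac{90022}{\left(-5632 + 92\right) - 15454} = - \frac{90022}{-5540 - 15454} = - \frac{90022}{-20994} = \left(-90022\right) \left(- \frac{1}{20994}\right) = \frac{45011}{10497}$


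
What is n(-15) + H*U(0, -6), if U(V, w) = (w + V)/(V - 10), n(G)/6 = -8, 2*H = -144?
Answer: -456/5 ≈ -91.200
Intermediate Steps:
H = -72 (H = (1/2)*(-144) = -72)
n(G) = -48 (n(G) = 6*(-8) = -48)
U(V, w) = (V + w)/(-10 + V)
n(-15) + H*U(0, -6) = -48 - 72*(0 - 6)/(-10 + 0) = -48 - 72*(-6)/(-10) = -48 - (-36)*(-6)/5 = -48 - 72*3/5 = -48 - 216/5 = -456/5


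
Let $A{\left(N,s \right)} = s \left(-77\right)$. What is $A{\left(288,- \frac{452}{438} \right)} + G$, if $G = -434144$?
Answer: $- \frac{95060134}{219} \approx -4.3406 \cdot 10^{5}$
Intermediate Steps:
$A{\left(N,s \right)} = - 77 s$
$A{\left(288,- \frac{452}{438} \right)} + G = - 77 \left(- \frac{452}{438}\right) - 434144 = - 77 \left(\left(-452\right) \frac{1}{438}\right) - 434144 = \left(-77\right) \left(- \frac{226}{219}\right) - 434144 = \frac{17402}{219} - 434144 = - \frac{95060134}{219}$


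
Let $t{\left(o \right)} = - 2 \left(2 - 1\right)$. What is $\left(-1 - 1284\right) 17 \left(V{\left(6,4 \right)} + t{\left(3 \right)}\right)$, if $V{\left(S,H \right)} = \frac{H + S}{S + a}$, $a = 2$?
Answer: $\frac{65535}{4} \approx 16384.0$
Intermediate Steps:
$t{\left(o \right)} = -2$ ($t{\left(o \right)} = \left(-2\right) 1 = -2$)
$V{\left(S,H \right)} = \frac{H + S}{2 + S}$ ($V{\left(S,H \right)} = \frac{H + S}{S + 2} = \frac{H + S}{2 + S}$)
$\left(-1 - 1284\right) 17 \left(V{\left(6,4 \right)} + t{\left(3 \right)}\right) = \left(-1 - 1284\right) 17 \left(\frac{4 + 6}{2 + 6} - 2\right) = - 1285 \cdot 17 \left(\frac{1}{8} \cdot 10 - 2\right) = - 1285 \cdot 17 \left(\frac{5}{4} - 2\right) = - 1285 \cdot 17 \left(- \frac{3}{4}\right) = \left(-1285\right) \left(- \frac{51}{4}\right) = \frac{65535}{4}$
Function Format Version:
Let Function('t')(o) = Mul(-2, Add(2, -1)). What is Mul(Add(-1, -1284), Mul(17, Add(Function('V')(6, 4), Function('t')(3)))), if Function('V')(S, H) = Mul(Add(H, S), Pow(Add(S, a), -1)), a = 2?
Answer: Rational(65535, 4) ≈ 16384.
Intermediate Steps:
Function('t')(o) = -2 (Function('t')(o) = Mul(-2, 1) = -2)
Function('V')(S, H) = Mul(Pow(Add(2, S), -1), Add(H, S)) (Function('V')(S, H) = Mul(Add(H, S), Pow(Add(S, 2), -1)) = Mul(Add(H, S), Pow(Add(2, S), -1)) = Mul(Pow(Add(2, S), -1), Add(H, S)))
Mul(Add(-1, -1284), Mul(17, Add(Function('V')(6, 4), Function('t')(3)))) = Mul(Add(-1, -1284), Mul(17, Add(Mul(Pow(Add(2, 6), -1), Add(4, 6)), -2))) = Mul(-1285, Mul(17, Add(Mul(Pow(8, -1), 10), -2))) = Mul(-1285, Mul(17, Add(Mul(Rational(1, 8), 10), -2))) = Mul(-1285, Mul(17, Add(Rational(5, 4), -2))) = Mul(-1285, Mul(17, Rational(-3, 4))) = Mul(-1285, Rational(-51, 4)) = Rational(65535, 4)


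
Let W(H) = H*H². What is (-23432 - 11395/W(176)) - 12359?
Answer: -195124526211/5451776 ≈ -35791.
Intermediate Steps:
W(H) = H³
(-23432 - 11395/W(176)) - 12359 = (-23432 - 11395/(176³)) - 12359 = (-23432 - 11395/5451776) - 12359 = -127746026627/5451776 - 12359 = -195124526211/5451776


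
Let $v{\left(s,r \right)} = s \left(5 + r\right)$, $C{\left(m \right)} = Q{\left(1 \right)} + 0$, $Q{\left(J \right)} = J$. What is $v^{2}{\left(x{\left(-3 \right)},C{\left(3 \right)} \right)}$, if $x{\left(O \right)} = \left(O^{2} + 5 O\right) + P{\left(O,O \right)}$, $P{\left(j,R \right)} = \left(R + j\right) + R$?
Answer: $8100$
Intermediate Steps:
$C{\left(m \right)} = 1$ ($C{\left(m \right)} = 1 + 0 = 1$)
$P{\left(j,R \right)} = j + 2 R$
$x{\left(O \right)} = O^{2} + 8 O$ ($x{\left(O \right)} = \left(O^{2} + 5 O\right) + \left(O + 2 O\right) = \left(O^{2} + 5 O\right) + 3 O = O^{2} + 8 O$)
$v^{2}{\left(x{\left(-3 \right)},C{\left(3 \right)} \right)} = \left(- 3 \left(8 - 3\right) \left(5 + 1\right)\right)^{2} = \left(\left(-3\right) 5 \cdot 6\right)^{2} = \left(\left(-15\right) 6\right)^{2} = \left(-90\right)^{2} = 8100$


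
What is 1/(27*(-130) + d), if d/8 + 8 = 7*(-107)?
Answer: -1/9566 ≈ -0.00010454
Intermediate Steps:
d = -6056 (d = -64 + 8*(7*(-107)) = -64 + 8*(-749) = -64 - 5992 = -6056)
1/(27*(-130) + d) = 1/(27*(-130) - 6056) = 1/(-3510 - 6056) = 1/(-9566) = -1/9566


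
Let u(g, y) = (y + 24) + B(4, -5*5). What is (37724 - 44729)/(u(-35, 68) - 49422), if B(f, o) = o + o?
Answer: 467/3292 ≈ 0.14186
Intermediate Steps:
B(f, o) = 2*o
u(g, y) = -26 + y (u(g, y) = (y + 24) + 2*(-5*5) = (24 + y) + 2*(-25) = (24 + y) - 50 = -26 + y)
(37724 - 44729)/(u(-35, 68) - 49422) = (37724 - 44729)/((-26 + 68) - 49422) = -7005/(42 - 49422) = -7005/(-49380) = -7005*(-1/49380) = 467/3292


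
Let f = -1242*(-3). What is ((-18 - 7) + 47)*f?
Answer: 81972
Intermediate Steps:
f = 3726
((-18 - 7) + 47)*f = ((-18 - 7) + 47)*3726 = (-25 + 47)*3726 = 22*3726 = 81972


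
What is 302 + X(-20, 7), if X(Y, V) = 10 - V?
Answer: 305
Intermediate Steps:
302 + X(-20, 7) = 302 + (10 - 1*7) = 302 + (10 - 7) = 302 + 3 = 305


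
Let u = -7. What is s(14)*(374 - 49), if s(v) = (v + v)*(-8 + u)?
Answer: -136500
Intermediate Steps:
s(v) = -30*v (s(v) = (v + v)*(-8 - 7) = (2*v)*(-15) = -30*v)
s(14)*(374 - 49) = (-30*14)*(374 - 49) = -420*325 = -136500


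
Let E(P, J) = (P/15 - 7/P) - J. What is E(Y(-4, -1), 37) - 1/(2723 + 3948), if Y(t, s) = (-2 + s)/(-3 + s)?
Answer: -18525427/400260 ≈ -46.284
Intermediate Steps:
Y(t, s) = (-2 + s)/(-3 + s)
E(P, J) = -J - 7/P + P/15 (E(P, J) = (P*(1/15) - 7/P) - J = (P/15 - 7/P) - J = (-7/P + P/15) - J = -J - 7/P + P/15)
E(Y(-4, -1), 37) - 1/(2723 + 3948) = (-1*37 - 7*(-3 - 1)/(-2 - 1) + ((-2 - 1)/(-3 - 1))/15) - 1/(2723 + 3948) = (-37 - 7/(-3/(-4)) + (-3/(-4))/15) - 1/6671 = (-37 - 7/((-¼*(-3))) + (-¼*(-3))/15) - 1*1/6671 = (-37 - 7/¾ + (1/15)*(¾)) - 1/6671 = (-37 - 7*4/3 + 1/20) - 1/6671 = (-37 - 28/3 + 1/20) - 1/6671 = -2777/60 - 1/6671 = -18525427/400260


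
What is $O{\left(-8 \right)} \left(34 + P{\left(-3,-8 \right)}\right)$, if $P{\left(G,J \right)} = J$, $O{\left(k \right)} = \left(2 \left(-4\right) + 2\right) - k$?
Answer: $52$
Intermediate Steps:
$O{\left(k \right)} = -6 - k$ ($O{\left(k \right)} = \left(-8 + 2\right) - k = -6 - k$)
$O{\left(-8 \right)} \left(34 + P{\left(-3,-8 \right)}\right) = \left(-6 - -8\right) \left(34 - 8\right) = \left(-6 + 8\right) 26 = 2 \cdot 26 = 52$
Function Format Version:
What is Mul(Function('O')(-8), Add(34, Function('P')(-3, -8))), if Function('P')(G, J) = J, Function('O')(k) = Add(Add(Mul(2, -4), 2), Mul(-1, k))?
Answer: 52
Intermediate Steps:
Function('O')(k) = Add(-6, Mul(-1, k)) (Function('O')(k) = Add(Add(-8, 2), Mul(-1, k)) = Add(-6, Mul(-1, k)))
Mul(Function('O')(-8), Add(34, Function('P')(-3, -8))) = Mul(Add(-6, Mul(-1, -8)), Add(34, -8)) = Mul(Add(-6, 8), 26) = Mul(2, 26) = 52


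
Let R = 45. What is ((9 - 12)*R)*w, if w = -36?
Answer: 4860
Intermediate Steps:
((9 - 12)*R)*w = ((9 - 12)*45)*(-36) = -3*45*(-36) = -135*(-36) = 4860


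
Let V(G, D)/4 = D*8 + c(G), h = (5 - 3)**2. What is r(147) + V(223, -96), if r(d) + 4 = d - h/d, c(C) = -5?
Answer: -433507/147 ≈ -2949.0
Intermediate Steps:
h = 4 (h = 2**2 = 4)
r(d) = -4 + d - 4/d (r(d) = -4 + (d - 4/d) = -4 + d - 4/d)
V(G, D) = -20 + 32*D (V(G, D) = 4*(D*8 - 5) = 4*(8*D - 5) = 4*(-5 + 8*D) = -20 + 32*D)
r(147) + V(223, -96) = (-4 + 147 - 4/147) + (-20 + 32*(-96)) = (-4 + 147 - 4*1/147) + (-20 - 3072) = (-4 + 147 - 4/147) - 3092 = 21017/147 - 3092 = -433507/147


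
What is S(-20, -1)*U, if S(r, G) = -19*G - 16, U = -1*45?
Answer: -135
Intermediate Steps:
U = -45
S(r, G) = -16 - 19*G
S(-20, -1)*U = (-16 - 19*(-1))*(-45) = (-16 + 19)*(-45) = 3*(-45) = -135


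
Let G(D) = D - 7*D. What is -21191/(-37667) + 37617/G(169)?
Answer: -465143955/12731446 ≈ -36.535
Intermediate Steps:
G(D) = -6*D
-21191/(-37667) + 37617/G(169) = -21191/(-37667) + 37617/((-6*169)) = -21191*(-1/37667) + 37617/(-1014) = 21191/37667 + 37617*(-1/1014) = 21191/37667 - 12539/338 = -465143955/12731446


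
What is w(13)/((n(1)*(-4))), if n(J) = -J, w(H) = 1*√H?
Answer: √13/4 ≈ 0.90139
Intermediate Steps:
w(H) = √H
w(13)/((n(1)*(-4))) = √13/((-1*1*(-4))) = √13/((-1*(-4))) = √13/4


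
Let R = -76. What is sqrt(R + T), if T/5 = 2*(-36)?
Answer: 2*I*sqrt(109) ≈ 20.881*I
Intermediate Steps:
T = -360 (T = 5*(2*(-36)) = 5*(-72) = -360)
sqrt(R + T) = sqrt(-76 - 360) = sqrt(-436) = 2*I*sqrt(109)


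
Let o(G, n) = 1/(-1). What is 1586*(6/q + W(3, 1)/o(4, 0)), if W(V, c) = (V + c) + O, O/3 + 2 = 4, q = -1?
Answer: -25376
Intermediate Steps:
O = 6 (O = -6 + 3*4 = -6 + 12 = 6)
o(G, n) = -1
W(V, c) = 6 + V + c (W(V, c) = (V + c) + 6 = 6 + V + c)
1586*(6/q + W(3, 1)/o(4, 0)) = 1586*(6/(-1) + (6 + 3 + 1)/(-1)) = 1586*(6*(-1) + 10*(-1)) = 1586*(-6 - 10) = 1586*(-16) = -25376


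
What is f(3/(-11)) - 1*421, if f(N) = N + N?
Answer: -4637/11 ≈ -421.55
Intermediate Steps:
f(N) = 2*N
f(3/(-11)) - 1*421 = 2*(3/(-11)) - 1*421 = 2*(3*(-1/11)) - 421 = 2*(-3/11) - 421 = -6/11 - 421 = -4637/11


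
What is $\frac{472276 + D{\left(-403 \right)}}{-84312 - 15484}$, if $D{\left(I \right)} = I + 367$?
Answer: $- \frac{118060}{24949} \approx -4.7321$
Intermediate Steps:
$D{\left(I \right)} = 367 + I$
$\frac{472276 + D{\left(-403 \right)}}{-84312 - 15484} = \frac{472276 + \left(367 - 403\right)}{-84312 - 15484} = \frac{472276 - 36}{-99796} = 472240 \left(- \frac{1}{99796}\right) = - \frac{118060}{24949}$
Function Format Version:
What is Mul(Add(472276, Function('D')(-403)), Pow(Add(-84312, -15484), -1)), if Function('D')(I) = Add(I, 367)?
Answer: Rational(-118060, 24949) ≈ -4.7321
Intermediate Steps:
Function('D')(I) = Add(367, I)
Mul(Add(472276, Function('D')(-403)), Pow(Add(-84312, -15484), -1)) = Mul(Add(472276, Add(367, -403)), Pow(Add(-84312, -15484), -1)) = Mul(Add(472276, -36), Pow(-99796, -1)) = Mul(472240, Rational(-1, 99796)) = Rational(-118060, 24949)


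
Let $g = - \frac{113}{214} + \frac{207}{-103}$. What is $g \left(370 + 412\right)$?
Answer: $- \frac{21871367}{11021} \approx -1984.5$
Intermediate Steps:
$g = - \frac{55937}{22042}$ ($g = \left(-113\right) \frac{1}{214} + 207 \left(- \frac{1}{103}\right) = - \frac{113}{214} - \frac{207}{103} = - \frac{55937}{22042} \approx -2.5377$)
$g \left(370 + 412\right) = - \frac{55937 \left(370 + 412\right)}{22042} = \left(- \frac{55937}{22042}\right) 782 = - \frac{21871367}{11021}$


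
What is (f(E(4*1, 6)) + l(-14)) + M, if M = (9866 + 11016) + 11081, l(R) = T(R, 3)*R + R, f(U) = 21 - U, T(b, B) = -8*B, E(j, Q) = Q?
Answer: 32300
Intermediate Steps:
l(R) = -23*R (l(R) = (-8*3)*R + R = -24*R + R = -23*R)
M = 31963 (M = 20882 + 11081 = 31963)
(f(E(4*1, 6)) + l(-14)) + M = ((21 - 1*6) - 23*(-14)) + 31963 = ((21 - 6) + 322) + 31963 = (15 + 322) + 31963 = 337 + 31963 = 32300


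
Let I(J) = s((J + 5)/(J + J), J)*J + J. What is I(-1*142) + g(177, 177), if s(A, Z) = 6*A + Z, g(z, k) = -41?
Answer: 19570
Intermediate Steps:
s(A, Z) = Z + 6*A
I(J) = J + J*(J + 3*(5 + J)/J) (I(J) = (J + 6*((J + 5)/(J + J)))*J + J = (J + 6*((5 + J)/((2*J))))*J + J = (J + 6*((5 + J)*(1/(2*J))))*J + J = (J + 6*((5 + J)/(2*J)))*J + J = (J + 3*(5 + J)/J)*J + J = J*(J + 3*(5 + J)/J) + J = J + J*(J + 3*(5 + J)/J))
I(-1*142) + g(177, 177) = (15 + (-1*142)² + 4*(-1*142)) - 41 = (15 + (-142)² + 4*(-142)) - 41 = (15 + 20164 - 568) - 41 = 19611 - 41 = 19570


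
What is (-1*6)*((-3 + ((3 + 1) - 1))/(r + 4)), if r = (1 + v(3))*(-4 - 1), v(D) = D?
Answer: 0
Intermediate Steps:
r = -20 (r = (1 + 3)*(-4 - 1) = 4*(-5) = -20)
(-1*6)*((-3 + ((3 + 1) - 1))/(r + 4)) = (-1*6)*((-3 + ((3 + 1) - 1))/(-20 + 4)) = -6*(-3 + (4 - 1))/(-16) = -6*(-3 + 3)*(-1)/16 = -0*(-1)/16 = -6*0 = 0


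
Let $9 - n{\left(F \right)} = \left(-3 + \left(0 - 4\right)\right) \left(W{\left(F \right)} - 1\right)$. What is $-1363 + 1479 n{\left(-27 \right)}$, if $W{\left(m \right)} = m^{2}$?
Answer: $7548932$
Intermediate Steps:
$n{\left(F \right)} = 2 + 7 F^{2}$ ($n{\left(F \right)} = 9 - \left(-3 + \left(0 - 4\right)\right) \left(F^{2} - 1\right) = 9 - \left(-3 + \left(0 - 4\right)\right) \left(-1 + F^{2}\right) = 9 - \left(-3 - 4\right) \left(-1 + F^{2}\right) = 9 - - 7 \left(-1 + F^{2}\right) = 9 - \left(7 - 7 F^{2}\right) = 9 + \left(-7 + 7 F^{2}\right) = 2 + 7 F^{2}$)
$-1363 + 1479 n{\left(-27 \right)} = -1363 + 1479 \left(2 + 7 \left(-27\right)^{2}\right) = -1363 + 1479 \left(2 + 7 \cdot 729\right) = -1363 + 1479 \left(2 + 5103\right) = -1363 + 1479 \cdot 5105 = -1363 + 7550295 = 7548932$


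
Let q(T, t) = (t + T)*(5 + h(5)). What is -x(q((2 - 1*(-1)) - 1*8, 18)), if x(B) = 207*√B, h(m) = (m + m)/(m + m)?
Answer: -207*√78 ≈ -1828.2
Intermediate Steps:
h(m) = 1 (h(m) = (2*m)/((2*m)) = (2*m)*(1/(2*m)) = 1)
q(T, t) = 6*T + 6*t (q(T, t) = (t + T)*(5 + 1) = (T + t)*6 = 6*T + 6*t)
-x(q((2 - 1*(-1)) - 1*8, 18)) = -207*√(6*((2 - 1*(-1)) - 1*8) + 6*18) = -207*√(6*((2 + 1) - 8) + 108) = -207*√(6*(3 - 8) + 108) = -207*√(6*(-5) + 108) = -207*√(-30 + 108) = -207*√78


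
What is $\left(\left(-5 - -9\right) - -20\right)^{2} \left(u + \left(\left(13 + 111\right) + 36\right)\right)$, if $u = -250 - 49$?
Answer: $-80064$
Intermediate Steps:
$u = -299$
$\left(\left(-5 - -9\right) - -20\right)^{2} \left(u + \left(\left(13 + 111\right) + 36\right)\right) = \left(\left(-5 - -9\right) - -20\right)^{2} \left(-299 + \left(\left(13 + 111\right) + 36\right)\right) = \left(\left(-5 + 9\right) + 20\right)^{2} \left(-299 + \left(124 + 36\right)\right) = \left(4 + 20\right)^{2} \left(-299 + 160\right) = 24^{2} \left(-139\right) = 576 \left(-139\right) = -80064$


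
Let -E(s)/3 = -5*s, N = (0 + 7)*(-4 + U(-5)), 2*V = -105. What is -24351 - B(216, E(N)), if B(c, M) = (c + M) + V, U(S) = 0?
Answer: -48189/2 ≈ -24095.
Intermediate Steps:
V = -105/2 (V = (½)*(-105) = -105/2 ≈ -52.500)
N = -28 (N = (0 + 7)*(-4 + 0) = 7*(-4) = -28)
E(s) = 15*s (E(s) = -(-15)*s = 15*s)
B(c, M) = -105/2 + M + c (B(c, M) = (c + M) - 105/2 = (M + c) - 105/2 = -105/2 + M + c)
-24351 - B(216, E(N)) = -24351 - (-105/2 + 15*(-28) + 216) = -24351 - (-105/2 - 420 + 216) = -24351 - 1*(-513/2) = -24351 + 513/2 = -48189/2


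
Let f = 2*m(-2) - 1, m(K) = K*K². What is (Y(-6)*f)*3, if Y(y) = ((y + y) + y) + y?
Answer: 1224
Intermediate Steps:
m(K) = K³
f = -17 (f = 2*(-2)³ - 1 = 2*(-8) - 1 = -16 - 1 = -17)
Y(y) = 4*y (Y(y) = (2*y + y) + y = 3*y + y = 4*y)
(Y(-6)*f)*3 = ((4*(-6))*(-17))*3 = -24*(-17)*3 = 408*3 = 1224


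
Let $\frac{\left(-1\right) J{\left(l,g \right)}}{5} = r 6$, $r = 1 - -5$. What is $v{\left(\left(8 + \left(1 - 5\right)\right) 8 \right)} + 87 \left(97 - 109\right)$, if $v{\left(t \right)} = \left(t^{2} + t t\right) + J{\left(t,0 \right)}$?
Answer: $824$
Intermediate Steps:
$r = 6$ ($r = 1 + 5 = 6$)
$J{\left(l,g \right)} = -180$ ($J{\left(l,g \right)} = - 5 \cdot 6 \cdot 6 = \left(-5\right) 36 = -180$)
$v{\left(t \right)} = -180 + 2 t^{2}$ ($v{\left(t \right)} = \left(t^{2} + t t\right) - 180 = \left(t^{2} + t^{2}\right) - 180 = 2 t^{2} - 180 = -180 + 2 t^{2}$)
$v{\left(\left(8 + \left(1 - 5\right)\right) 8 \right)} + 87 \left(97 - 109\right) = \left(-180 + 2 \left(\left(8 + \left(1 - 5\right)\right) 8\right)^{2}\right) + 87 \left(97 - 109\right) = \left(-180 + 2 \left(\left(8 - 4\right) 8\right)^{2}\right) + 87 \left(-12\right) = \left(-180 + 2 \left(4 \cdot 8\right)^{2}\right) - 1044 = \left(-180 + 2 \cdot 32^{2}\right) - 1044 = \left(-180 + 2 \cdot 1024\right) - 1044 = \left(-180 + 2048\right) - 1044 = 1868 - 1044 = 824$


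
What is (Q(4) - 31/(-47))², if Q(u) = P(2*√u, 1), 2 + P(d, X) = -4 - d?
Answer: 192721/2209 ≈ 87.244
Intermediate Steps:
P(d, X) = -6 - d (P(d, X) = -2 + (-4 - d) = -6 - d)
Q(u) = -6 - 2*√u
(Q(4) - 31/(-47))² = ((-6 - 2*√4) - 31/(-47))² = ((-6 - 2*2) - 31*(-1/47))² = ((-6 - 4) + 31/47)² = (-10 + 31/47)² = (-439/47)² = 192721/2209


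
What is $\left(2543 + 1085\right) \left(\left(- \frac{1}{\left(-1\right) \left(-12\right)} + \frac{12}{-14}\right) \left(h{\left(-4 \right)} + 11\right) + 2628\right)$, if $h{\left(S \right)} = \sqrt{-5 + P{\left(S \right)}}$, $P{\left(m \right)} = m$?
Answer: $\frac{199433881}{21} - \frac{71653 i}{7} \approx 9.4968 \cdot 10^{6} - 10236.0 i$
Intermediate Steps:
$h{\left(S \right)} = \sqrt{-5 + S}$
$\left(2543 + 1085\right) \left(\left(- \frac{1}{\left(-1\right) \left(-12\right)} + \frac{12}{-14}\right) \left(h{\left(-4 \right)} + 11\right) + 2628\right) = \left(2543 + 1085\right) \left(\left(- \frac{1}{\left(-1\right) \left(-12\right)} + \frac{12}{-14}\right) \left(\sqrt{-5 - 4} + 11\right) + 2628\right) = 3628 \left(\left(- \frac{1}{12} + 12 \left(- \frac{1}{14}\right)\right) \left(\sqrt{-9} + 11\right) + 2628\right) = 3628 \left(\left(\left(-1\right) \frac{1}{12} - \frac{6}{7}\right) \left(3 i + 11\right) + 2628\right) = 3628 \left(\left(- \frac{1}{12} - \frac{6}{7}\right) \left(11 + 3 i\right) + 2628\right) = 3628 \left(- \frac{79 \left(11 + 3 i\right)}{84} + 2628\right) = 3628 \left(\left(- \frac{869}{84} - \frac{79 i}{28}\right) + 2628\right) = 3628 \left(\frac{219883}{84} - \frac{79 i}{28}\right) = \frac{199433881}{21} - \frac{71653 i}{7}$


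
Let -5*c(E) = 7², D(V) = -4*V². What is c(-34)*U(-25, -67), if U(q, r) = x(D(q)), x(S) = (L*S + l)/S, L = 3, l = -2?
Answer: -183799/6250 ≈ -29.408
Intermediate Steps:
c(E) = -49/5 (c(E) = -⅕*7² = -⅕*49 = -49/5)
x(S) = (-2 + 3*S)/S (x(S) = (3*S - 2)/S = (-2 + 3*S)/S)
U(q, r) = 3 + 1/(2*q²) (U(q, r) = 3 - 2*(-1/(4*q²)) = 3 - (-1)/(2*q²) = 3 + 1/(2*q²))
c(-34)*U(-25, -67) = -49*(3 + (½)/(-25)²)/5 = -49*(3 + (½)*(1/625))/5 = -49*(3 + 1/1250)/5 = -49/5*3751/1250 = -183799/6250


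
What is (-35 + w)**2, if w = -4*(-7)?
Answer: 49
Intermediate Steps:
w = 28
(-35 + w)**2 = (-35 + 28)**2 = (-7)**2 = 49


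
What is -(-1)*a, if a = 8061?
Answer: 8061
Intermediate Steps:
-(-1)*a = -(-1)*8061 = -1*(-8061) = 8061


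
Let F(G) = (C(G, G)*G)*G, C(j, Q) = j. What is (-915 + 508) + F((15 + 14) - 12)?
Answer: 4506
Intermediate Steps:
F(G) = G³ (F(G) = (G*G)*G = G²*G = G³)
(-915 + 508) + F((15 + 14) - 12) = (-915 + 508) + ((15 + 14) - 12)³ = -407 + (29 - 12)³ = -407 + 17³ = -407 + 4913 = 4506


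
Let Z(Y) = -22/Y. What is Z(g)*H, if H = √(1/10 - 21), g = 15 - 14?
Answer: -11*I*√2090/5 ≈ -100.58*I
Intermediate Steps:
g = 1
H = I*√2090/10 (H = √(⅒ - 21) = √(-209/10) = I*√2090/10 ≈ 4.5717*I)
Z(g)*H = (-22/1)*(I*√2090/10) = (-22*1)*(I*√2090/10) = -11*I*√2090/5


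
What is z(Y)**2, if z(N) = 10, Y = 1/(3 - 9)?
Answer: 100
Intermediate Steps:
Y = -1/6 (Y = 1/(-6) = -1/6 ≈ -0.16667)
z(Y)**2 = 10**2 = 100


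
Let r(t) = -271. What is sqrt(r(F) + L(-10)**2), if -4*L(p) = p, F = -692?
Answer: I*sqrt(1059)/2 ≈ 16.271*I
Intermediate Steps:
L(p) = -p/4
sqrt(r(F) + L(-10)**2) = sqrt(-271 + (-1/4*(-10))**2) = sqrt(-271 + (5/2)**2) = sqrt(-271 + 25/4) = sqrt(-1059/4) = I*sqrt(1059)/2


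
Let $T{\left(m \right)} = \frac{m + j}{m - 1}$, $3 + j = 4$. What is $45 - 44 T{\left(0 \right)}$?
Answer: $89$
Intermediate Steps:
$j = 1$ ($j = -3 + 4 = 1$)
$T{\left(m \right)} = \frac{1 + m}{-1 + m}$ ($T{\left(m \right)} = \frac{m + 1}{m - 1} = \frac{1 + m}{-1 + m}$)
$45 - 44 T{\left(0 \right)} = 45 - 44 \frac{1 + 0}{-1 + 0} = 45 - 44 \frac{1}{-1} \cdot 1 = 45 - 44 \left(\left(-1\right) 1\right) = 45 - -44 = 45 + 44 = 89$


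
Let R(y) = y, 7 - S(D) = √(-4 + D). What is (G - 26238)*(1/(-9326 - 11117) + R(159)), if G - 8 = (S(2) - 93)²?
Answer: -61225212496/20443 + 559074992*I*√2/20443 ≈ -2.9949e+6 + 38676.0*I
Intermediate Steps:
S(D) = 7 - √(-4 + D)
G = 8 + (-86 - I*√2)² (G = 8 + ((7 - √(-4 + 2)) - 93)² = 8 + ((7 - √(-2)) - 93)² = 8 + ((7 - I*√2) - 93)² = 8 + (-86 - I*√2)² ≈ 7402.0 + 243.24*I)
(G - 26238)*(1/(-9326 - 11117) + R(159)) = ((7402 + 172*I*√2) - 26238)*(1/(-9326 - 11117) + 159) = (-18836 + 172*I*√2)*(1/(-20443) + 159) = (-18836 + 172*I*√2)*(-1/20443 + 159) = (-18836 + 172*I*√2)*(3250436/20443) = -61225212496/20443 + 559074992*I*√2/20443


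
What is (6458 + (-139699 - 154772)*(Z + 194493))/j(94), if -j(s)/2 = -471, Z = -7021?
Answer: -27602530427/471 ≈ -5.8604e+7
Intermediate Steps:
j(s) = 942 (j(s) = -2*(-471) = 942)
(6458 + (-139699 - 154772)*(Z + 194493))/j(94) = (6458 + (-139699 - 154772)*(-7021 + 194493))/942 = (6458 - 294471*187472)*(1/942) = (6458 - 55205067312)*(1/942) = -55205060854*1/942 = -27602530427/471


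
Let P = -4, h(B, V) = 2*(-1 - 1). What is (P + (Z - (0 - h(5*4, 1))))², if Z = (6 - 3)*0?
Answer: 64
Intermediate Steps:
h(B, V) = -4 (h(B, V) = 2*(-2) = -4)
Z = 0 (Z = 3*0 = 0)
(P + (Z - (0 - h(5*4, 1))))² = (-4 + (0 - (0 - 1*(-4))))² = (-4 + (0 - (0 + 4)))² = (-4 + (0 - 1*4))² = (-4 + (0 - 4))² = (-4 - 4)² = (-8)² = 64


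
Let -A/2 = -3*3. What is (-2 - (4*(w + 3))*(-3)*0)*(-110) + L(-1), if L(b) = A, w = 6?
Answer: 238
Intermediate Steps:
A = 18 (A = -(-6)*3 = -2*(-9) = 18)
L(b) = 18
(-2 - (4*(w + 3))*(-3)*0)*(-110) + L(-1) = (-2 - (4*(6 + 3))*(-3)*0)*(-110) + 18 = (-2 - (4*9)*(-3)*0)*(-110) + 18 = (-2 - 36*(-3)*0)*(-110) + 18 = (-2 - (-108)*0)*(-110) + 18 = (-2 - 1*0)*(-110) + 18 = (-2 + 0)*(-110) + 18 = -2*(-110) + 18 = 220 + 18 = 238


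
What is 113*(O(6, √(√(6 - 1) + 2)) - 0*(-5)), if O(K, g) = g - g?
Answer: 0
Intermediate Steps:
O(K, g) = 0
113*(O(6, √(√(6 - 1) + 2)) - 0*(-5)) = 113*(0 - 0*(-5)) = 113*(0 - 0) = 113*(0 - 1*0) = 113*(0 + 0) = 113*0 = 0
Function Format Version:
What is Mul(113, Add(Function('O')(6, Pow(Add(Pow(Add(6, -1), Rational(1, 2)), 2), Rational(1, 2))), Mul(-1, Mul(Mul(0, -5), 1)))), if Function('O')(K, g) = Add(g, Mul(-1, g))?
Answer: 0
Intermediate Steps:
Function('O')(K, g) = 0
Mul(113, Add(Function('O')(6, Pow(Add(Pow(Add(6, -1), Rational(1, 2)), 2), Rational(1, 2))), Mul(-1, Mul(Mul(0, -5), 1)))) = Mul(113, Add(0, Mul(-1, Mul(Mul(0, -5), 1)))) = Mul(113, Add(0, Mul(-1, Mul(0, 1)))) = Mul(113, Add(0, Mul(-1, 0))) = Mul(113, Add(0, 0)) = Mul(113, 0) = 0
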